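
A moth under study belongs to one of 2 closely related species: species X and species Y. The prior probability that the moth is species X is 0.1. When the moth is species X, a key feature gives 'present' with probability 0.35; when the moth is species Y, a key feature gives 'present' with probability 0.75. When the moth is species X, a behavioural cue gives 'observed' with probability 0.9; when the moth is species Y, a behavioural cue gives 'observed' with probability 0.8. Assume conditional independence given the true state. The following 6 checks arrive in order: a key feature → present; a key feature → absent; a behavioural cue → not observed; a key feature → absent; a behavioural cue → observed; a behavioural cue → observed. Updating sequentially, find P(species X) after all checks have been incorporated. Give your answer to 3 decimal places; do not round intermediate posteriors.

0.182

After a key feature='present': P(species X) = 0.35·0.1000 / (0.35·0.1000 + 0.75·0.9000) ≈ 0.0493
After a key feature='absent': P(species X) = 0.65·0.0493 / (0.65·0.0493 + 0.25·0.9507) ≈ 0.1188
After a behavioural cue='not observed': P(species X) = 0.1·0.1188 / (0.1·0.1188 + 0.2·0.8812) ≈ 0.0632
After a key feature='absent': P(species X) = 0.65·0.0632 / (0.65·0.0632 + 0.25·0.9368) ≈ 0.1491
After a behavioural cue='observed': P(species X) = 0.9·0.1491 / (0.9·0.1491 + 0.8·0.8509) ≈ 0.1647
After a behavioural cue='observed': P(species X) = 0.9·0.1647 / (0.9·0.1647 + 0.8·0.8353) ≈ 0.1815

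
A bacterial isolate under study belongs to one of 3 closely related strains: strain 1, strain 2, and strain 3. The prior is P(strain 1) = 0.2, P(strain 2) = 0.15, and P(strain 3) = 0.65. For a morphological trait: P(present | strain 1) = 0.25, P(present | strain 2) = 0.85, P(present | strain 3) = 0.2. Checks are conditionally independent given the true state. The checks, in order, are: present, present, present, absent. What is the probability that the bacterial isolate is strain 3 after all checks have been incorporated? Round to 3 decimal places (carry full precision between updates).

0.205

After 'present': normaliser = 0.25·0.2000 + 0.85·0.1500 + 0.2·0.6500; P(strain 1) ≈ 0.1626, P(strain 2) ≈ 0.4146, P(strain 3) ≈ 0.4228
After 'present': normaliser = 0.25·0.1626 + 0.85·0.4146 + 0.2·0.4228; P(strain 1) ≈ 0.0851, P(strain 2) ≈ 0.7379, P(strain 3) ≈ 0.1770
After 'present': normaliser = 0.25·0.0851 + 0.85·0.7379 + 0.2·0.1770; P(strain 1) ≈ 0.0311, P(strain 2) ≈ 0.9171, P(strain 3) ≈ 0.0518
After 'absent': normaliser = 0.75·0.0311 + 0.15·0.9171 + 0.8·0.0518; P(strain 1) ≈ 0.1153, P(strain 2) ≈ 0.6800, P(strain 3) ≈ 0.2047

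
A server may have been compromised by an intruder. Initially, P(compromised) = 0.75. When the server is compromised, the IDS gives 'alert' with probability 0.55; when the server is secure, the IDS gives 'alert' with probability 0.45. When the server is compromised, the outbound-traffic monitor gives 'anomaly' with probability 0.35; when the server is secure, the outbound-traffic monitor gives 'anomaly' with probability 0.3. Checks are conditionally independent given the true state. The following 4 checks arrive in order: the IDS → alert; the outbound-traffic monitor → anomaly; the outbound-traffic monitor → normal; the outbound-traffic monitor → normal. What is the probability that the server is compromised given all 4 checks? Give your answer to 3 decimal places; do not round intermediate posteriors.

0.787

After the IDS='alert': P(compromised) = 0.55·0.7500 / (0.55·0.7500 + 0.45·0.2500) ≈ 0.7857
After the outbound-traffic monitor='anomaly': P(compromised) = 0.35·0.7857 / (0.35·0.7857 + 0.3·0.2143) ≈ 0.8105
After the outbound-traffic monitor='normal': P(compromised) = 0.65·0.8105 / (0.65·0.8105 + 0.7·0.1895) ≈ 0.7989
After the outbound-traffic monitor='normal': P(compromised) = 0.65·0.7989 / (0.65·0.7989 + 0.7·0.2011) ≈ 0.7867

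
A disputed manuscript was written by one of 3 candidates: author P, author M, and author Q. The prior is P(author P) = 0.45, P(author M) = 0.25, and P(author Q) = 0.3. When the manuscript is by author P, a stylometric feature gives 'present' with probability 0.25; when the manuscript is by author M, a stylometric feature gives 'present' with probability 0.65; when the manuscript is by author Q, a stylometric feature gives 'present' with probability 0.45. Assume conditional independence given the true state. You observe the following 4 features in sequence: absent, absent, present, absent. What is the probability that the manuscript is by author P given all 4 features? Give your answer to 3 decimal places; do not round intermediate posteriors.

Apply Bayes' rule sequentially, carrying P(author P) forward.
After 'absent': normaliser = 0.75·0.4500 + 0.35·0.2500 + 0.55·0.3000; P(author P) ≈ 0.5720, P(author M) ≈ 0.1483, P(author Q) ≈ 0.2797
After 'absent': normaliser = 0.75·0.5720 + 0.35·0.1483 + 0.55·0.2797; P(author P) ≈ 0.6759, P(author M) ≈ 0.0818, P(author Q) ≈ 0.2423
After 'present': normaliser = 0.25·0.6759 + 0.65·0.0818 + 0.45·0.2423; P(author P) ≈ 0.5102, P(author M) ≈ 0.1605, P(author Q) ≈ 0.3293
After 'absent': normaliser = 0.75·0.5102 + 0.35·0.1605 + 0.55·0.3293; P(author P) ≈ 0.6173, P(author M) ≈ 0.0906, P(author Q) ≈ 0.2921

0.617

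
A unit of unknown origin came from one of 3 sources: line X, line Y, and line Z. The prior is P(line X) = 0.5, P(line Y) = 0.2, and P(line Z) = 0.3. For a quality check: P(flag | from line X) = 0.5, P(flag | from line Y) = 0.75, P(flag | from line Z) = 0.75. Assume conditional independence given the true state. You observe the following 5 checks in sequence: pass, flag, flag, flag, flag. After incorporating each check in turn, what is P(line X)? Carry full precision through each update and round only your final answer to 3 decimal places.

Each posterior becomes the prior for the next update.
After 'pass': normaliser = 0.5·0.5000 + 0.25·0.2000 + 0.25·0.3000; P(line X) ≈ 0.6667, P(line Y) ≈ 0.1333, P(line Z) ≈ 0.2000
After 'flag': normaliser = 0.5·0.6667 + 0.75·0.1333 + 0.75·0.2000; P(line X) ≈ 0.5714, P(line Y) ≈ 0.1714, P(line Z) ≈ 0.2571
After 'flag': normaliser = 0.5·0.5714 + 0.75·0.1714 + 0.75·0.2571; P(line X) ≈ 0.4706, P(line Y) ≈ 0.2118, P(line Z) ≈ 0.3176
After 'flag': normaliser = 0.5·0.4706 + 0.75·0.2118 + 0.75·0.3176; P(line X) ≈ 0.3721, P(line Y) ≈ 0.2512, P(line Z) ≈ 0.3767
After 'flag': normaliser = 0.5·0.3721 + 0.75·0.2512 + 0.75·0.3767; P(line X) ≈ 0.2832, P(line Y) ≈ 0.2867, P(line Z) ≈ 0.4301

0.283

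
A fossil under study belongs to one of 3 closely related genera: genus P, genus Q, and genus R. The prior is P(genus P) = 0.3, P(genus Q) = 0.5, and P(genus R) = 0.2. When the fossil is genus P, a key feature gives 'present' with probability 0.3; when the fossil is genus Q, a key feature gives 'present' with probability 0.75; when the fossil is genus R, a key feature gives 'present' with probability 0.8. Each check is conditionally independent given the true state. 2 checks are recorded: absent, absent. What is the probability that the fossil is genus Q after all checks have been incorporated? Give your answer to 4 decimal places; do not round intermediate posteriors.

Apply Bayes' rule sequentially, carrying P(genus Q) forward.
After 'absent': normaliser = 0.7·0.3000 + 0.25·0.5000 + 0.2·0.2000; P(genus P) ≈ 0.5600, P(genus Q) ≈ 0.3333, P(genus R) ≈ 0.1067
After 'absent': normaliser = 0.7·0.5600 + 0.25·0.3333 + 0.2·0.1067; P(genus P) ≈ 0.7893, P(genus Q) ≈ 0.1678, P(genus R) ≈ 0.0430

0.1678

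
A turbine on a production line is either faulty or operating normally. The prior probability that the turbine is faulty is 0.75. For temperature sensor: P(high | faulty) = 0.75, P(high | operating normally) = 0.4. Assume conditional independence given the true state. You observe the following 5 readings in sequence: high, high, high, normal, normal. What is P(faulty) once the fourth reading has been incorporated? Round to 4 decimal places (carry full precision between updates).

After 'high': P(faulty) = 0.75·0.7500 / (0.75·0.7500 + 0.4·0.2500) ≈ 0.8491
After 'high': P(faulty) = 0.75·0.8491 / (0.75·0.8491 + 0.4·0.1509) ≈ 0.9134
After 'high': P(faulty) = 0.75·0.9134 / (0.75·0.9134 + 0.4·0.0866) ≈ 0.9519
After 'normal': P(faulty) = 0.25·0.9519 / (0.25·0.9519 + 0.6·0.0481) ≈ 0.8918

0.8918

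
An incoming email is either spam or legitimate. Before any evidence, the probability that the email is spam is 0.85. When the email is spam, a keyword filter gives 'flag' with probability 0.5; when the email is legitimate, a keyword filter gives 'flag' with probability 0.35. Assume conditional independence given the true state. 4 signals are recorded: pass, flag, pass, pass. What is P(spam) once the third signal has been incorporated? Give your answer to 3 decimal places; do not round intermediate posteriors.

After 'pass': P(spam) = 0.5·0.8500 / (0.5·0.8500 + 0.65·0.1500) ≈ 0.8134
After 'flag': P(spam) = 0.5·0.8134 / (0.5·0.8134 + 0.35·0.1866) ≈ 0.8616
After 'pass': P(spam) = 0.5·0.8616 / (0.5·0.8616 + 0.65·0.1384) ≈ 0.8273

0.827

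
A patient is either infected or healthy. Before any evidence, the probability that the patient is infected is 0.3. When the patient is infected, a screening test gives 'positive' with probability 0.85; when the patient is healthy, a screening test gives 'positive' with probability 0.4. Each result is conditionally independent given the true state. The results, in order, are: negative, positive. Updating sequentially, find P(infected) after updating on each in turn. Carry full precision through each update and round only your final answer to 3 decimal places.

Apply Bayes' rule sequentially, carrying P(infected) forward.
After 'negative': P(infected) = 0.15·0.3000 / (0.15·0.3000 + 0.6·0.7000) ≈ 0.0968
After 'positive': P(infected) = 0.85·0.0968 / (0.85·0.0968 + 0.4·0.9032) ≈ 0.1855

0.185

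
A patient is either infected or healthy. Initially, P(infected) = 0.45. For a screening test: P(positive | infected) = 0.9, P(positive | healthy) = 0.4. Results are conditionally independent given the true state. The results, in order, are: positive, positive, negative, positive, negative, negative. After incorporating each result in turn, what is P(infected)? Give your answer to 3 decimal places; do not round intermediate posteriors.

0.041

Each posterior becomes the prior for the next update.
After 'positive': P(infected) = 0.9·0.4500 / (0.9·0.4500 + 0.4·0.5500) ≈ 0.6480
After 'positive': P(infected) = 0.9·0.6480 / (0.9·0.6480 + 0.4·0.3520) ≈ 0.8055
After 'negative': P(infected) = 0.1·0.8055 / (0.1·0.8055 + 0.6·0.1945) ≈ 0.4084
After 'positive': P(infected) = 0.9·0.4084 / (0.9·0.4084 + 0.4·0.5916) ≈ 0.6083
After 'negative': P(infected) = 0.1·0.6083 / (0.1·0.6083 + 0.6·0.3917) ≈ 0.2056
After 'negative': P(infected) = 0.1·0.2056 / (0.1·0.2056 + 0.6·0.7944) ≈ 0.0414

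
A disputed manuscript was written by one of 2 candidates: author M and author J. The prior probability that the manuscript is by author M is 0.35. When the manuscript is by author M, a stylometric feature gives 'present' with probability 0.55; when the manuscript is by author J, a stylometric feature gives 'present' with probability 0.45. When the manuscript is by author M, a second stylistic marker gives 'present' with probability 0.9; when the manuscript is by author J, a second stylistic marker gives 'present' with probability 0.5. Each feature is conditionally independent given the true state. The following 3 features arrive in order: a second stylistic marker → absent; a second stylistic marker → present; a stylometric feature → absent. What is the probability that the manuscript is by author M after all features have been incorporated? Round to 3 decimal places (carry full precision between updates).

0.137

Apply Bayes' rule sequentially, carrying P(author M) forward.
After a second stylistic marker='absent': P(author M) = 0.1·0.3500 / (0.1·0.3500 + 0.5·0.6500) ≈ 0.0972
After a second stylistic marker='present': P(author M) = 0.9·0.0972 / (0.9·0.0972 + 0.5·0.9028) ≈ 0.1624
After a stylometric feature='absent': P(author M) = 0.45·0.1624 / (0.45·0.1624 + 0.55·0.8376) ≈ 0.1369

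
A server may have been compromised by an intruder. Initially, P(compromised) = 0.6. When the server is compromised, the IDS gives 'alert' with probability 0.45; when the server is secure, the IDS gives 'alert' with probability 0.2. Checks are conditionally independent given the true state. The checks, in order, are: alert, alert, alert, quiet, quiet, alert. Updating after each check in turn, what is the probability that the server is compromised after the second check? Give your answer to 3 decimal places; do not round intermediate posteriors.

0.884

Apply Bayes' rule sequentially, carrying P(compromised) forward.
After 'alert': P(compromised) = 0.45·0.6000 / (0.45·0.6000 + 0.2·0.4000) ≈ 0.7714
After 'alert': P(compromised) = 0.45·0.7714 / (0.45·0.7714 + 0.2·0.2286) ≈ 0.8836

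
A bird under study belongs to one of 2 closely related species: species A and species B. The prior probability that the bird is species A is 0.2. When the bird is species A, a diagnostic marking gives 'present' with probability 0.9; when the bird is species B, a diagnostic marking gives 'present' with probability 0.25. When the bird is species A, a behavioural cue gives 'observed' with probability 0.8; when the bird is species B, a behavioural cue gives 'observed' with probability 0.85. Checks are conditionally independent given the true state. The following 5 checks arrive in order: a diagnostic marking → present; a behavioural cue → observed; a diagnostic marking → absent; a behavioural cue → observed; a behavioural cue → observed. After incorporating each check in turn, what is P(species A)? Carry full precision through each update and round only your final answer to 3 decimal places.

0.091

Each posterior becomes the prior for the next update.
After a diagnostic marking='present': P(species A) = 0.9·0.2000 / (0.9·0.2000 + 0.25·0.8000) ≈ 0.4737
After a behavioural cue='observed': P(species A) = 0.8·0.4737 / (0.8·0.4737 + 0.85·0.5263) ≈ 0.4586
After a diagnostic marking='absent': P(species A) = 0.1·0.4586 / (0.1·0.4586 + 0.75·0.5414) ≈ 0.1015
After a behavioural cue='observed': P(species A) = 0.8·0.1015 / (0.8·0.1015 + 0.85·0.8985) ≈ 0.0961
After a behavioural cue='observed': P(species A) = 0.8·0.0961 / (0.8·0.0961 + 0.85·0.9039) ≈ 0.0909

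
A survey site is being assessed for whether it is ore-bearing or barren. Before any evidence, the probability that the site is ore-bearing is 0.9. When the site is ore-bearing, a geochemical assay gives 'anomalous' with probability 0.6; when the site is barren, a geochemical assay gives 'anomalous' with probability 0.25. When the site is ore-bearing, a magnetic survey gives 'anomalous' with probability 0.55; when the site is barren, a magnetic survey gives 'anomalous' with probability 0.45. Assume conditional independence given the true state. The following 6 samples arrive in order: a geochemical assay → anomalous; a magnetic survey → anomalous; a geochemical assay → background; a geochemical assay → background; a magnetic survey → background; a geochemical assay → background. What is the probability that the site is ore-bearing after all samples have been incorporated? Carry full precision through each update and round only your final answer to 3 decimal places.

0.766

Apply Bayes' rule sequentially, carrying P(ore) forward.
After a geochemical assay='anomalous': P(ore) = 0.6·0.9000 / (0.6·0.9000 + 0.25·0.1000) ≈ 0.9558
After a magnetic survey='anomalous': P(ore) = 0.55·0.9558 / (0.55·0.9558 + 0.45·0.0442) ≈ 0.9635
After a geochemical assay='background': P(ore) = 0.4·0.9635 / (0.4·0.9635 + 0.75·0.0365) ≈ 0.9337
After a geochemical assay='background': P(ore) = 0.4·0.9337 / (0.4·0.9337 + 0.75·0.0663) ≈ 0.8825
After a magnetic survey='background': P(ore) = 0.45·0.8825 / (0.45·0.8825 + 0.55·0.1175) ≈ 0.8600
After a geochemical assay='background': P(ore) = 0.4·0.8600 / (0.4·0.8600 + 0.75·0.1400) ≈ 0.7662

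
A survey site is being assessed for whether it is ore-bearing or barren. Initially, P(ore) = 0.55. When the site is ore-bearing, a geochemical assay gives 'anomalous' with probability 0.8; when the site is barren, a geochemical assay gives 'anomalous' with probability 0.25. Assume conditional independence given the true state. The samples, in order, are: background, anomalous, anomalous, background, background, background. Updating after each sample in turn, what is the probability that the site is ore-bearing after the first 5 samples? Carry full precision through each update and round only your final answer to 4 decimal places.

After 'background': P(ore) = 0.2·0.5500 / (0.2·0.5500 + 0.75·0.4500) ≈ 0.2458
After 'anomalous': P(ore) = 0.8·0.2458 / (0.8·0.2458 + 0.25·0.7542) ≈ 0.5105
After 'anomalous': P(ore) = 0.8·0.5105 / (0.8·0.5105 + 0.25·0.4895) ≈ 0.7695
After 'background': P(ore) = 0.2·0.7695 / (0.2·0.7695 + 0.75·0.2305) ≈ 0.4709
After 'background': P(ore) = 0.2·0.4709 / (0.2·0.4709 + 0.75·0.5291) ≈ 0.1918

0.1918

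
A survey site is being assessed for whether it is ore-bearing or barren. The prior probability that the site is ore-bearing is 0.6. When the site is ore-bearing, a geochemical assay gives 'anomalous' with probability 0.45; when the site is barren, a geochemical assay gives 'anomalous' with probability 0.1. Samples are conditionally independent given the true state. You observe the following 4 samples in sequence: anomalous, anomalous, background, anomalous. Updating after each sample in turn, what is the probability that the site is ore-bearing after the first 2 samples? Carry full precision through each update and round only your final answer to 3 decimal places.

After 'anomalous': P(ore) = 0.45·0.6000 / (0.45·0.6000 + 0.1·0.4000) ≈ 0.8710
After 'anomalous': P(ore) = 0.45·0.8710 / (0.45·0.8710 + 0.1·0.1290) ≈ 0.9681

0.968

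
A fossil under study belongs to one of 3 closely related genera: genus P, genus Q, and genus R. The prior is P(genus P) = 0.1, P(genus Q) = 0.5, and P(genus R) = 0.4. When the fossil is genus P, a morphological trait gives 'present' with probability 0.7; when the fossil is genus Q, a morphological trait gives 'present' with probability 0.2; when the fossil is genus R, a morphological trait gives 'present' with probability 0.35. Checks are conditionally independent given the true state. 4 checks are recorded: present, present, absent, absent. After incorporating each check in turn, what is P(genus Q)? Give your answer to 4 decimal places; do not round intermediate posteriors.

After 'present': normaliser = 0.7·0.1000 + 0.2·0.5000 + 0.35·0.4000; P(genus P) ≈ 0.2258, P(genus Q) ≈ 0.3226, P(genus R) ≈ 0.4516
After 'present': normaliser = 0.7·0.2258 + 0.2·0.3226 + 0.35·0.4516; P(genus P) ≈ 0.4153, P(genus Q) ≈ 0.1695, P(genus R) ≈ 0.4153
After 'absent': normaliser = 0.3·0.4153 + 0.8·0.1695 + 0.65·0.4153; P(genus P) ≈ 0.2350, P(genus Q) ≈ 0.2558, P(genus R) ≈ 0.5092
After 'absent': normaliser = 0.3·0.2350 + 0.8·0.2558 + 0.65·0.5092; P(genus P) ≈ 0.1163, P(genus Q) ≈ 0.3376, P(genus R) ≈ 0.5461

0.3376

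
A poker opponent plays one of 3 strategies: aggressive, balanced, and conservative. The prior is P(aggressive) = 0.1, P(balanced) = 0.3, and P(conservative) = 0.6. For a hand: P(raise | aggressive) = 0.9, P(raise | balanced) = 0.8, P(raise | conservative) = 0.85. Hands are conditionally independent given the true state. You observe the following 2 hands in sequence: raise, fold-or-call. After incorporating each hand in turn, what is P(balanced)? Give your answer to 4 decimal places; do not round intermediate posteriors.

0.3596

Each posterior becomes the prior for the next update.
After 'raise': normaliser = 0.9·0.1000 + 0.8·0.3000 + 0.85·0.6000; P(aggressive) ≈ 0.1071, P(balanced) ≈ 0.2857, P(conservative) ≈ 0.6071
After 'fold-or-call': normaliser = 0.1·0.1071 + 0.2·0.2857 + 0.15·0.6071; P(aggressive) ≈ 0.0674, P(balanced) ≈ 0.3596, P(conservative) ≈ 0.5730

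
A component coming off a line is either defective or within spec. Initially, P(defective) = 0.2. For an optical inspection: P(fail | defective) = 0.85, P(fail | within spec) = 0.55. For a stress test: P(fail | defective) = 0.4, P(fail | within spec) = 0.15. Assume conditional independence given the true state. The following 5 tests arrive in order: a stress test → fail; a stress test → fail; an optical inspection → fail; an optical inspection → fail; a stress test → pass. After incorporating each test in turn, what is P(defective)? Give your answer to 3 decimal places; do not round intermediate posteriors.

0.750

After a stress test='fail': P(defective) = 0.4·0.2000 / (0.4·0.2000 + 0.15·0.8000) ≈ 0.4000
After a stress test='fail': P(defective) = 0.4·0.4000 / (0.4·0.4000 + 0.15·0.6000) ≈ 0.6400
After an optical inspection='fail': P(defective) = 0.85·0.6400 / (0.85·0.6400 + 0.55·0.3600) ≈ 0.7332
After an optical inspection='fail': P(defective) = 0.85·0.7332 / (0.85·0.7332 + 0.55·0.2668) ≈ 0.8094
After a stress test='pass': P(defective) = 0.6·0.8094 / (0.6·0.8094 + 0.85·0.1906) ≈ 0.7498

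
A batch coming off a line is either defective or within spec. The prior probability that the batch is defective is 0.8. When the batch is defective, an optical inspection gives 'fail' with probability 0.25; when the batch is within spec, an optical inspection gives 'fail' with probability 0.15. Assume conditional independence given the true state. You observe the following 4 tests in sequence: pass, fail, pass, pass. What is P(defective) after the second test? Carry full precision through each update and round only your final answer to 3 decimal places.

0.855

After 'pass': P(defective) = 0.75·0.8000 / (0.75·0.8000 + 0.85·0.2000) ≈ 0.7792
After 'fail': P(defective) = 0.25·0.7792 / (0.25·0.7792 + 0.15·0.2208) ≈ 0.8547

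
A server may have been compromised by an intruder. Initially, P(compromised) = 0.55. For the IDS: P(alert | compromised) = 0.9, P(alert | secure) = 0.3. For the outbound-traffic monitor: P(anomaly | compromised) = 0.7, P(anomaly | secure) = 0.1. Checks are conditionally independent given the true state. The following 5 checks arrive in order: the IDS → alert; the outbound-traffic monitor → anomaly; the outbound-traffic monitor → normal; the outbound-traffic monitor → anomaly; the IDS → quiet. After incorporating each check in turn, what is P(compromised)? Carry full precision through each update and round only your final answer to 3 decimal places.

After the IDS='alert': P(compromised) = 0.9·0.5500 / (0.9·0.5500 + 0.3·0.4500) ≈ 0.7857
After the outbound-traffic monitor='anomaly': P(compromised) = 0.7·0.7857 / (0.7·0.7857 + 0.1·0.2143) ≈ 0.9625
After the outbound-traffic monitor='normal': P(compromised) = 0.3·0.9625 / (0.3·0.9625 + 0.9·0.0375) ≈ 0.8953
After the outbound-traffic monitor='anomaly': P(compromised) = 0.7·0.8953 / (0.7·0.8953 + 0.1·0.1047) ≈ 0.9836
After the IDS='quiet': P(compromised) = 0.1·0.9836 / (0.1·0.9836 + 0.7·0.0164) ≈ 0.8953

0.895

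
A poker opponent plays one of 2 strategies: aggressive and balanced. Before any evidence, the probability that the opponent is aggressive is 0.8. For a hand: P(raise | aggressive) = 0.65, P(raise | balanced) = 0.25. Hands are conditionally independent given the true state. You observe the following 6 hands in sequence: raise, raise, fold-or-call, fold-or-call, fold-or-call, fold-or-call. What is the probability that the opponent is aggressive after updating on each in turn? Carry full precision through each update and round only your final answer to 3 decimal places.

Each posterior becomes the prior for the next update.
After 'raise': P(aggressive) = 0.65·0.8000 / (0.65·0.8000 + 0.25·0.2000) ≈ 0.9123
After 'raise': P(aggressive) = 0.65·0.9123 / (0.65·0.9123 + 0.25·0.0877) ≈ 0.9643
After 'fold-or-call': P(aggressive) = 0.35·0.9643 / (0.35·0.9643 + 0.75·0.0357) ≈ 0.9266
After 'fold-or-call': P(aggressive) = 0.35·0.9266 / (0.35·0.9266 + 0.75·0.0734) ≈ 0.8548
After 'fold-or-call': P(aggressive) = 0.35·0.8548 / (0.35·0.8548 + 0.75·0.1452) ≈ 0.7332
After 'fold-or-call': P(aggressive) = 0.35·0.7332 / (0.35·0.7332 + 0.75·0.2668) ≈ 0.5619

0.562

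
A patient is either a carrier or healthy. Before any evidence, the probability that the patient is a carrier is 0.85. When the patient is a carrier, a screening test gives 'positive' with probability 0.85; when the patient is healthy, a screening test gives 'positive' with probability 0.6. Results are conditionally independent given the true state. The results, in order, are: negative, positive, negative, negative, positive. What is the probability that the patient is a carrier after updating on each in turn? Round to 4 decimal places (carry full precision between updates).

After 'negative': P(carrier) = 0.15·0.8500 / (0.15·0.8500 + 0.4·0.1500) ≈ 0.6800
After 'positive': P(carrier) = 0.85·0.6800 / (0.85·0.6800 + 0.6·0.3200) ≈ 0.7506
After 'negative': P(carrier) = 0.15·0.7506 / (0.15·0.7506 + 0.4·0.2494) ≈ 0.5303
After 'negative': P(carrier) = 0.15·0.5303 / (0.15·0.5303 + 0.4·0.4697) ≈ 0.2974
After 'positive': P(carrier) = 0.85·0.2974 / (0.85·0.2974 + 0.6·0.7026) ≈ 0.3749

0.3749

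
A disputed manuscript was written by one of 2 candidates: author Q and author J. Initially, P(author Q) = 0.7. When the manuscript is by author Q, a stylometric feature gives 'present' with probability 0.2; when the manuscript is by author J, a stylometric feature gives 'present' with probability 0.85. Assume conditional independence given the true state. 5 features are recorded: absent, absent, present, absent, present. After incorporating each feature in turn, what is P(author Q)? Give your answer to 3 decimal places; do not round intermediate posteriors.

0.951

After 'absent': P(author Q) = 0.8·0.7000 / (0.8·0.7000 + 0.15·0.3000) ≈ 0.9256
After 'absent': P(author Q) = 0.8·0.9256 / (0.8·0.9256 + 0.15·0.0744) ≈ 0.9852
After 'present': P(author Q) = 0.2·0.9852 / (0.2·0.9852 + 0.85·0.0148) ≈ 0.9398
After 'absent': P(author Q) = 0.8·0.9398 / (0.8·0.9398 + 0.15·0.0602) ≈ 0.9881
After 'present': P(author Q) = 0.2·0.9881 / (0.2·0.9881 + 0.85·0.0119) ≈ 0.9514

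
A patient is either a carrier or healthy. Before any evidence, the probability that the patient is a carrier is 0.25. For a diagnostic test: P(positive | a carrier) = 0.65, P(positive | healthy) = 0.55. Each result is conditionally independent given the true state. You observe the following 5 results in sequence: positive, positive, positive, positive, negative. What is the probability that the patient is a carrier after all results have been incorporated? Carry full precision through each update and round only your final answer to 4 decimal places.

Apply Bayes' rule sequentially, carrying P(carrier) forward.
After 'positive': P(carrier) = 0.65·0.2500 / (0.65·0.2500 + 0.55·0.7500) ≈ 0.2826
After 'positive': P(carrier) = 0.65·0.2826 / (0.65·0.2826 + 0.55·0.7174) ≈ 0.3177
After 'positive': P(carrier) = 0.65·0.3177 / (0.65·0.3177 + 0.55·0.6823) ≈ 0.3549
After 'positive': P(carrier) = 0.65·0.3549 / (0.65·0.3549 + 0.55·0.6451) ≈ 0.3940
After 'negative': P(carrier) = 0.35·0.3940 / (0.35·0.3940 + 0.45·0.6060) ≈ 0.3359

0.3359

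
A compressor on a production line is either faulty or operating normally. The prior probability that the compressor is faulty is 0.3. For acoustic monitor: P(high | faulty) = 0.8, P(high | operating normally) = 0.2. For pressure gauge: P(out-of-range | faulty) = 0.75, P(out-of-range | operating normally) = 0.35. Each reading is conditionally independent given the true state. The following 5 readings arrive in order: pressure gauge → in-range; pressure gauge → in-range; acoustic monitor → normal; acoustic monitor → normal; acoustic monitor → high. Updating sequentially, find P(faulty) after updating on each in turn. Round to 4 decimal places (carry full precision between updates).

After pressure gauge='in-range': P(faulty) = 0.25·0.3000 / (0.25·0.3000 + 0.65·0.7000) ≈ 0.1415
After pressure gauge='in-range': P(faulty) = 0.25·0.1415 / (0.25·0.1415 + 0.65·0.8585) ≈ 0.0596
After acoustic monitor='normal': P(faulty) = 0.2·0.0596 / (0.2·0.0596 + 0.8·0.9404) ≈ 0.0156
After acoustic monitor='normal': P(faulty) = 0.2·0.0156 / (0.2·0.0156 + 0.8·0.9844) ≈ 0.0039
After acoustic monitor='high': P(faulty) = 0.8·0.0039 / (0.8·0.0039 + 0.2·0.9961) ≈ 0.0156

0.0156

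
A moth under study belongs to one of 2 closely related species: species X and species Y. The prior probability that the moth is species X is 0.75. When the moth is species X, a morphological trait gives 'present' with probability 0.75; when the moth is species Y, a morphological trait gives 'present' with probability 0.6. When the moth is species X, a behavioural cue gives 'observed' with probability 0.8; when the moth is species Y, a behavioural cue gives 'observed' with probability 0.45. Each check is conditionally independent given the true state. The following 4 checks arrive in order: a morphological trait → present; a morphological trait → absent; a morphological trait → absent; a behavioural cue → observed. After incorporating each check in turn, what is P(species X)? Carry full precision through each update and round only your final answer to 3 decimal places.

0.723

Apply Bayes' rule sequentially, carrying P(species X) forward.
After a morphological trait='present': P(species X) = 0.75·0.7500 / (0.75·0.7500 + 0.6·0.2500) ≈ 0.7895
After a morphological trait='absent': P(species X) = 0.25·0.7895 / (0.25·0.7895 + 0.4·0.2105) ≈ 0.7009
After a morphological trait='absent': P(species X) = 0.25·0.7009 / (0.25·0.7009 + 0.4·0.2991) ≈ 0.5943
After a behavioural cue='observed': P(species X) = 0.8·0.5943 / (0.8·0.5943 + 0.45·0.4057) ≈ 0.7225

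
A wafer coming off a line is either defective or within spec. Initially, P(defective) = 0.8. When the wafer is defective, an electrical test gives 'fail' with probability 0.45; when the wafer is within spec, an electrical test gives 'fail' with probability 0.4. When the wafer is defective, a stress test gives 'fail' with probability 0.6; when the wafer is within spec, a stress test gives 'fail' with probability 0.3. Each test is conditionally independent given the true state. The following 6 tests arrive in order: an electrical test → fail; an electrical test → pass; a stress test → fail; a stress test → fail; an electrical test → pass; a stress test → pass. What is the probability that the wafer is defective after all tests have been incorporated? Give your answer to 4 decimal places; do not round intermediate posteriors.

0.8963

Each posterior becomes the prior for the next update.
After an electrical test='fail': P(defective) = 0.45·0.8000 / (0.45·0.8000 + 0.4·0.2000) ≈ 0.8182
After an electrical test='pass': P(defective) = 0.55·0.8182 / (0.55·0.8182 + 0.6·0.1818) ≈ 0.8049
After a stress test='fail': P(defective) = 0.6·0.8049 / (0.6·0.8049 + 0.3·0.1951) ≈ 0.8919
After a stress test='fail': P(defective) = 0.6·0.8919 / (0.6·0.8919 + 0.3·0.1081) ≈ 0.9429
After an electrical test='pass': P(defective) = 0.55·0.9429 / (0.55·0.9429 + 0.6·0.0571) ≈ 0.9380
After a stress test='pass': P(defective) = 0.4·0.9380 / (0.4·0.9380 + 0.7·0.0620) ≈ 0.8963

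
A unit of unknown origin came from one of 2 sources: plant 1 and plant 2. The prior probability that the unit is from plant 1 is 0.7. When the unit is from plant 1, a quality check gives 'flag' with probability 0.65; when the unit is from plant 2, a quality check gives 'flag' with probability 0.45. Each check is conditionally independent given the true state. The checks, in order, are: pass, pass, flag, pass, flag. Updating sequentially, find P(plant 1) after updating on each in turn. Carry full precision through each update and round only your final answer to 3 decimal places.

0.556

Each posterior becomes the prior for the next update.
After 'pass': P(plant 1) = 0.35·0.7000 / (0.35·0.7000 + 0.55·0.3000) ≈ 0.5976
After 'pass': P(plant 1) = 0.35·0.5976 / (0.35·0.5976 + 0.55·0.4024) ≈ 0.4858
After 'flag': P(plant 1) = 0.65·0.4858 / (0.65·0.4858 + 0.45·0.5142) ≈ 0.5771
After 'pass': P(plant 1) = 0.35·0.5771 / (0.35·0.5771 + 0.55·0.4229) ≈ 0.4648
After 'flag': P(plant 1) = 0.65·0.4648 / (0.65·0.4648 + 0.45·0.5352) ≈ 0.5565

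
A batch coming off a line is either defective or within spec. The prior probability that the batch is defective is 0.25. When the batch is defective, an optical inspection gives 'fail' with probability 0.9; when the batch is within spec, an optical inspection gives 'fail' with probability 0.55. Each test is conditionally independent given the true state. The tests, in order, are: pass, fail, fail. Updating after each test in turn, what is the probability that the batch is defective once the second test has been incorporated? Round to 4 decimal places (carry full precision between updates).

0.1081

After 'pass': P(defective) = 0.1·0.2500 / (0.1·0.2500 + 0.45·0.7500) ≈ 0.0690
After 'fail': P(defective) = 0.9·0.0690 / (0.9·0.0690 + 0.55·0.9310) ≈ 0.1081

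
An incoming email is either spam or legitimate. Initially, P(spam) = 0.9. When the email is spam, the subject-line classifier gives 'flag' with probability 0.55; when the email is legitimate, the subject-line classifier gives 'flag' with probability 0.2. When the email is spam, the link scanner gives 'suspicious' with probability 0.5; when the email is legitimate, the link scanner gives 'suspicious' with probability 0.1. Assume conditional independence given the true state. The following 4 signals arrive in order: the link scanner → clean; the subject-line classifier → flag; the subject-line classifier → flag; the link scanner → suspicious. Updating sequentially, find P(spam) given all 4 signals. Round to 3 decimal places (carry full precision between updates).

After the link scanner='clean': P(spam) = 0.5·0.9000 / (0.5·0.9000 + 0.9·0.1000) ≈ 0.8333
After the subject-line classifier='flag': P(spam) = 0.55·0.8333 / (0.55·0.8333 + 0.2·0.1667) ≈ 0.9322
After the subject-line classifier='flag': P(spam) = 0.55·0.9322 / (0.55·0.9322 + 0.2·0.0678) ≈ 0.9742
After the link scanner='suspicious': P(spam) = 0.5·0.9742 / (0.5·0.9742 + 0.1·0.0258) ≈ 0.9947

0.995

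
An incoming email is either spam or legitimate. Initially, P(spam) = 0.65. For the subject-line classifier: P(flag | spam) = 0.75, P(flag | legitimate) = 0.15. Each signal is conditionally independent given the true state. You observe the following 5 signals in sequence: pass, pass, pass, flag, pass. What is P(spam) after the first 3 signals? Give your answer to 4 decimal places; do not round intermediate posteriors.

After 'pass': P(spam) = 0.25·0.6500 / (0.25·0.6500 + 0.85·0.3500) ≈ 0.3533
After 'pass': P(spam) = 0.25·0.3533 / (0.25·0.3533 + 0.85·0.6467) ≈ 0.1384
After 'pass': P(spam) = 0.25·0.1384 / (0.25·0.1384 + 0.85·0.8616) ≈ 0.0451

0.0451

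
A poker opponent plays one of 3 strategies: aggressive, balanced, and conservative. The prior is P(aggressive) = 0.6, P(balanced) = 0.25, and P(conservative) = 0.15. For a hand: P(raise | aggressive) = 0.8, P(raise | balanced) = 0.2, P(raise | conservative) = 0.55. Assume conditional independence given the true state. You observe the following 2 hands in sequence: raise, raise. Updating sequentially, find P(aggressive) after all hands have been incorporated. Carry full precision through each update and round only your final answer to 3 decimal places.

After 'raise': normaliser = 0.8·0.6000 + 0.2·0.2500 + 0.55·0.1500; P(aggressive) ≈ 0.7837, P(balanced) ≈ 0.0816, P(conservative) ≈ 0.1347
After 'raise': normaliser = 0.8·0.7837 + 0.2·0.0816 + 0.55·0.1347; P(aggressive) ≈ 0.8740, P(balanced) ≈ 0.0228, P(conservative) ≈ 0.1033

0.874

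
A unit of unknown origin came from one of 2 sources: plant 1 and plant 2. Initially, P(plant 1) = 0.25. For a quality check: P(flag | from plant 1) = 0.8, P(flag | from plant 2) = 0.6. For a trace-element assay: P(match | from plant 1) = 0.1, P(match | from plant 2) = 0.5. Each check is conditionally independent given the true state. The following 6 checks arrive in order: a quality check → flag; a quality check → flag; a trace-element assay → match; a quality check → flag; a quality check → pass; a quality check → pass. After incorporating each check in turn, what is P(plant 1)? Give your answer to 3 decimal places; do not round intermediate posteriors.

Apply Bayes' rule sequentially, carrying P(plant 1) forward.
After a quality check='flag': P(plant 1) = 0.8·0.2500 / (0.8·0.2500 + 0.6·0.7500) ≈ 0.3077
After a quality check='flag': P(plant 1) = 0.8·0.3077 / (0.8·0.3077 + 0.6·0.6923) ≈ 0.3721
After a trace-element assay='match': P(plant 1) = 0.1·0.3721 / (0.1·0.3721 + 0.5·0.6279) ≈ 0.1060
After a quality check='flag': P(plant 1) = 0.8·0.1060 / (0.8·0.1060 + 0.6·0.8940) ≈ 0.1365
After a quality check='pass': P(plant 1) = 0.2·0.1365 / (0.2·0.1365 + 0.4·0.8635) ≈ 0.0732
After a quality check='pass': P(plant 1) = 0.2·0.0732 / (0.2·0.0732 + 0.4·0.9268) ≈ 0.0380

0.038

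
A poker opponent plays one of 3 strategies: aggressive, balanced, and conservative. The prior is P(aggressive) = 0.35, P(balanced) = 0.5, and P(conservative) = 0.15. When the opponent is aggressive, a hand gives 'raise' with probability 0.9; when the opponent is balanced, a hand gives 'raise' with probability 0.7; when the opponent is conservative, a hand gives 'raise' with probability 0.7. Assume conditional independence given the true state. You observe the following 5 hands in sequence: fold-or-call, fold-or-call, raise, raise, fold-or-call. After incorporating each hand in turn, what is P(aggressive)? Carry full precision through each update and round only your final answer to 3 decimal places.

Each posterior becomes the prior for the next update.
After 'fold-or-call': normaliser = 0.1·0.3500 + 0.3·0.5000 + 0.3·0.1500; P(aggressive) ≈ 0.1522, P(balanced) ≈ 0.6522, P(conservative) ≈ 0.1957
After 'fold-or-call': normaliser = 0.1·0.1522 + 0.3·0.6522 + 0.3·0.1957; P(aggressive) ≈ 0.0565, P(balanced) ≈ 0.7258, P(conservative) ≈ 0.2177
After 'raise': normaliser = 0.9·0.0565 + 0.7·0.7258 + 0.7·0.2177; P(aggressive) ≈ 0.0714, P(balanced) ≈ 0.7143, P(conservative) ≈ 0.2143
After 'raise': normaliser = 0.9·0.0714 + 0.7·0.7143 + 0.7·0.2143; P(aggressive) ≈ 0.0900, P(balanced) ≈ 0.7000, P(conservative) ≈ 0.2100
After 'fold-or-call': normaliser = 0.1·0.0900 + 0.3·0.7000 + 0.3·0.2100; P(aggressive) ≈ 0.0319, P(balanced) ≈ 0.7447, P(conservative) ≈ 0.2234

0.032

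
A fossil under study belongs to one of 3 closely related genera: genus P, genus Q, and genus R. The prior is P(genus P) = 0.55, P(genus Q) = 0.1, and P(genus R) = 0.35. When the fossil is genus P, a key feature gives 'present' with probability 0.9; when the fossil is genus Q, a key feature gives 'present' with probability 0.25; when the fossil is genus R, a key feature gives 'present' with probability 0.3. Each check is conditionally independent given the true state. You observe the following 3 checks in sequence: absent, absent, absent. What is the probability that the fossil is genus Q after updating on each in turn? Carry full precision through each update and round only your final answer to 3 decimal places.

After 'absent': normaliser = 0.1·0.5500 + 0.75·0.1000 + 0.7·0.3500; P(genus P) ≈ 0.1467, P(genus Q) ≈ 0.2000, P(genus R) ≈ 0.6533
After 'absent': normaliser = 0.1·0.1467 + 0.75·0.2000 + 0.7·0.6533; P(genus P) ≈ 0.0236, P(genus Q) ≈ 0.2412, P(genus R) ≈ 0.7353
After 'absent': normaliser = 0.1·0.0236 + 0.75·0.2412 + 0.7·0.7353; P(genus P) ≈ 0.0034, P(genus Q) ≈ 0.2592, P(genus R) ≈ 0.7375

0.259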